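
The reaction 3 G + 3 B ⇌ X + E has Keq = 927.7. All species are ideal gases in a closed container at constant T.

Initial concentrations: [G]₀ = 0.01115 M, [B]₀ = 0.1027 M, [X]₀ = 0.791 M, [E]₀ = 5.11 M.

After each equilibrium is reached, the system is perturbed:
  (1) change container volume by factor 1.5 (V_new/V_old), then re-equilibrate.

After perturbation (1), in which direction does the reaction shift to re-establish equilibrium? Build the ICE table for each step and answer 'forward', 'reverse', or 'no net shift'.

Q₀ = 2.6919e+09 vs Keq = 927.7 ⇒ Q>K, reverse
Step 1:
                  G         B         X         E
  init      0.01115    0.1027     0.791      5.11
  Δ          0.3382    0.3382   -0.1127   -0.1127
  eq         0.3493    0.4409    0.6783     4.997
  solve Keq expr → x = -0.1127; check Q = 927.7
Then change container volume by factor 1.5 (V_new/V_old).
Step 2:
                  G         B         X         E
  init       0.2329    0.2939    0.4522     3.332
  Δ         0.07704   0.07704  -0.02568  -0.02568
  eq         0.3099     0.371    0.4265     3.306
  solve Keq expr → x = -0.02568; check Q = 927.7

Direction: reverse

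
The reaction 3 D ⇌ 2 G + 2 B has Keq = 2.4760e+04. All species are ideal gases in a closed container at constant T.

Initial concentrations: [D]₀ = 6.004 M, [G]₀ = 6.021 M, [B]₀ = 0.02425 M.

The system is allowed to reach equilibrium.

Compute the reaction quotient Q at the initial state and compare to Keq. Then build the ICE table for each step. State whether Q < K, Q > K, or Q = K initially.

Q₀ = 9.8501e-05 vs Keq = 2.4760e+04 ⇒ Q<K, forward
Step 1:
                    D           G           B
  init          6.004       6.021     0.02425
  Δ            -5.624       3.749       3.749
  eq           0.3801        9.77       3.774
  solve Keq expr → x = 1.875; check Q = 2.4760e+04

Q₀ = 9.8501e-05; Q < K (proceeds forward)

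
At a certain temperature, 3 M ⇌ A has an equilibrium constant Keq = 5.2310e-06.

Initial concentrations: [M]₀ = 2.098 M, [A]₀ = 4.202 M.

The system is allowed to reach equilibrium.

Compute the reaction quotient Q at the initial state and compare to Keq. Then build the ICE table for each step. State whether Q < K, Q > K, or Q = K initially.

Q₀ = 0.455; Q > K (proceeds reverse)

Q₀ = 0.455 vs Keq = 5.2310e-06 ⇒ Q>K, reverse
Step 1:
                   M          A
  I            2.098      4.202
  C            12.56     -4.186
  E            14.65    0.01646
  solve Keq expr → x = -4.186; check Q = 5.2310e-06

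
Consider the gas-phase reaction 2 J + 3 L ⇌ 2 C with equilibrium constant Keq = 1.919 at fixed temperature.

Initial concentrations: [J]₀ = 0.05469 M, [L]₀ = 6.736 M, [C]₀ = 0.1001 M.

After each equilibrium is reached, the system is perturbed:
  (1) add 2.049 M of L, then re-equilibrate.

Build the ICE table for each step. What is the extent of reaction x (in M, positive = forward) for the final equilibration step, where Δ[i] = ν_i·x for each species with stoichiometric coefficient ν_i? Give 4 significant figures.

x = 0.001003 M

Q₀ = 0.01096 vs Keq = 1.919 ⇒ Q<K, forward
Step 1:
                    J           L           C
  init        0.05469       6.736      0.1001
  Δ          -0.04846    -0.07268     0.04846
  eq         0.006235       6.663      0.1486
  solve Keq expr → x = 0.02423; check Q = 1.919
Then add 2.049 M of L.
Step 2:
                    J           L           C
  init       0.006235       8.712      0.1486
  Δ         -0.002006   -0.003009    0.002006
  eq         0.004229       8.709      0.1506
  solve Keq expr → x = 0.001003; check Q = 1.919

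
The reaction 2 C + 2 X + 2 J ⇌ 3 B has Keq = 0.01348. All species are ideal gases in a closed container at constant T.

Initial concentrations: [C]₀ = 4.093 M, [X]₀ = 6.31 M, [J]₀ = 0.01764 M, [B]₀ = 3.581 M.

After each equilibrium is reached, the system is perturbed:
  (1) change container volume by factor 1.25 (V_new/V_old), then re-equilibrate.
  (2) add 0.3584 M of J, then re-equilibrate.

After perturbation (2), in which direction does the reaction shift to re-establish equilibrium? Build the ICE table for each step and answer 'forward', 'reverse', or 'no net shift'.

Direction: forward

Q₀ = 221.2 vs Keq = 0.01348 ⇒ Q>K, reverse
Step 1:
                    C           X           J           B
  I             4.093        6.31     0.01764       3.581
  C            0.8427      0.8427      0.8427      -1.264
  E             4.936       7.153      0.8604       2.317
  solve Keq expr → x = -0.4214; check Q = 0.01348
Then change container volume by factor 1.25 (V_new/V_old).
Step 2:
                    C           X           J           B
  I             3.949       5.722      0.6883       1.854
  C              0.11        0.11        0.11      -0.165
  E             4.059       5.832      0.7983       1.688
  solve Keq expr → x = -0.05501; check Q = 0.01348
Then add 0.3584 M of J.
Step 3:
                    C           X           J           B
  I             4.059       5.832       1.157       1.688
  C           -0.1425     -0.1425     -0.1425      0.2138
  E             3.916        5.69       1.014       1.902
  solve Keq expr → x = 0.07127; check Q = 0.01348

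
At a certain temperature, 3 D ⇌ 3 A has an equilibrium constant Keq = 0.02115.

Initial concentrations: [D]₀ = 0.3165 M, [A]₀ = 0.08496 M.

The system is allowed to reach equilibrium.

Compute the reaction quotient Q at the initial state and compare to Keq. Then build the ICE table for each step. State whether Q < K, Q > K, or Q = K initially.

Q₀ = 0.01934; Q < K (proceeds forward)

Q₀ = 0.01934 vs Keq = 0.02115 ⇒ Q<K, forward
Step 1:
                  D         A
  I          0.3165   0.08496
  C       -0.002011  0.002011
  E          0.3145   0.08697
  solve Keq expr → x = 6.7039e-04; check Q = 0.02115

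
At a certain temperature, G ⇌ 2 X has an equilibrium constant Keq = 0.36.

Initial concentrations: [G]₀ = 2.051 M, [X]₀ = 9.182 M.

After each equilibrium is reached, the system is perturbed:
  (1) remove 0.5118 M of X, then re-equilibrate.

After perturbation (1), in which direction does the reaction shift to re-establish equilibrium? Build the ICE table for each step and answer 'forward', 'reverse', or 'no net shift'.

Direction: forward

Q₀ = 41.11 vs Keq = 0.36 ⇒ Q>K, reverse
Step 1:
                    G           X
  Initial       2.051       9.182
  Change        3.862      -7.723
  Equil         5.913       1.459
  solve Keq expr → x = -3.862; check Q = 0.36
Then remove 0.5118 M of X.
Step 2:
                    G           X
  Initial       5.913      0.9471
  Change      -0.2409      0.4818
  Equil         5.672       1.429
  solve Keq expr → x = 0.2409; check Q = 0.36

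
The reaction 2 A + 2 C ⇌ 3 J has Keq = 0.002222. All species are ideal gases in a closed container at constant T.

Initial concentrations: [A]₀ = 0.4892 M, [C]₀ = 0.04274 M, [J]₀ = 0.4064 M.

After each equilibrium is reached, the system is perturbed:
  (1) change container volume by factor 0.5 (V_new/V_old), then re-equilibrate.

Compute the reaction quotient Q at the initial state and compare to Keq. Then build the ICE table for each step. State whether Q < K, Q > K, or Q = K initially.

Q₀ = 153.5; Q > K (proceeds reverse)

Q₀ = 153.5 vs Keq = 0.002222 ⇒ Q>K, reverse
Step 1:
                   A          C          J
  Initial     0.4892    0.04274     0.4064
  Change      0.2405     0.2405    -0.3608
  Equil       0.7297     0.2833    0.04562
  solve Keq expr → x = -0.1203; check Q = 0.002222
Then change container volume by factor 0.5 (V_new/V_old).
Step 2:
                   A          C          J
  Initial      1.459     0.5665    0.09124
  Change    -0.01405   -0.01405    0.02108
  Equil        1.445     0.5525     0.1123
  solve Keq expr → x = 0.007026; check Q = 0.002222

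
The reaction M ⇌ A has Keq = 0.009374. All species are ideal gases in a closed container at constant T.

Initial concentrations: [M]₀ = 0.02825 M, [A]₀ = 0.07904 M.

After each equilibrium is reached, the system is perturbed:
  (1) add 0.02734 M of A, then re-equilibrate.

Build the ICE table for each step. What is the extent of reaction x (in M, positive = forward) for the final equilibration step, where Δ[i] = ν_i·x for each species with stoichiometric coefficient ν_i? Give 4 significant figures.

Q₀ = 2.798 vs Keq = 0.009374 ⇒ Q>K, reverse
Step 1:
                  M         A
  Initial   0.02825   0.07904
  Change    0.07804  -0.07804
  Equil      0.1063 9.9640e-04
  solve Keq expr → x = -0.07804; check Q = 0.009374
Then add 0.02734 M of A.
Step 2:
                  M         A
  Initial    0.1063   0.02834
  Change    0.02709  -0.02709
  Equil      0.1334   0.00125
  solve Keq expr → x = -0.02709; check Q = 0.009374

x = -0.02709 M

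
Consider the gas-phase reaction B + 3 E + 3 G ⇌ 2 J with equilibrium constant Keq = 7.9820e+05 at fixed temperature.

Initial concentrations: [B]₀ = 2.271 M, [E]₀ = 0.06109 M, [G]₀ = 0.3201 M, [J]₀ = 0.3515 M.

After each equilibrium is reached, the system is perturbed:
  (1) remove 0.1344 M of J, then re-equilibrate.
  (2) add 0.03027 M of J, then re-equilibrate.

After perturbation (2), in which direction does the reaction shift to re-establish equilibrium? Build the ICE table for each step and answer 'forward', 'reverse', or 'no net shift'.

Direction: reverse

Q₀ = 7276 vs Keq = 7.9820e+05 ⇒ Q<K, forward
Step 1:
                  B         E         G         J
  init        2.271   0.06109    0.3201    0.3515
  Δ        -0.01512  -0.04535  -0.04535   0.03023
  eq          2.256   0.01574    0.2748    0.3817
  solve Keq expr → x = 0.01512; check Q = 7.9820e+05
Then remove 0.1344 M of J.
Step 2:
                  B         E         G         J
  init        2.256   0.01574    0.2748    0.2473
  Δ       -0.001237 -0.003712 -0.003712  0.002475
  eq          2.255   0.01203     0.271    0.2498
  solve Keq expr → x = 0.001237; check Q = 7.9820e+05
Then add 0.03027 M of J.
Step 3:
                  B         E         G         J
  init        2.255   0.01203     0.271    0.2801
  Δ       2.9726e-04 8.9179e-04 8.9179e-04 -5.9453e-04
  eq          2.255   0.01292    0.2719    0.2795
  solve Keq expr → x = -2.9726e-04; check Q = 7.9820e+05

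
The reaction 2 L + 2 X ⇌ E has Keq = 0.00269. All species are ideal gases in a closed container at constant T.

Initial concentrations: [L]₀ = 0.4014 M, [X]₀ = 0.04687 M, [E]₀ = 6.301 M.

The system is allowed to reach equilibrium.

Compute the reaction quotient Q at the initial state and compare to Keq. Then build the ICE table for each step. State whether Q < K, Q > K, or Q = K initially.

Q₀ = 1.7802e+04; Q > K (proceeds reverse)

Q₀ = 1.7802e+04 vs Keq = 0.00269 ⇒ Q>K, reverse
Step 1:
                    L           X           E
  Initial      0.4014     0.04687       6.301
  Change        5.752       5.752      -2.876
  Equil         6.153       5.799       3.425
  solve Keq expr → x = -2.876; check Q = 0.00269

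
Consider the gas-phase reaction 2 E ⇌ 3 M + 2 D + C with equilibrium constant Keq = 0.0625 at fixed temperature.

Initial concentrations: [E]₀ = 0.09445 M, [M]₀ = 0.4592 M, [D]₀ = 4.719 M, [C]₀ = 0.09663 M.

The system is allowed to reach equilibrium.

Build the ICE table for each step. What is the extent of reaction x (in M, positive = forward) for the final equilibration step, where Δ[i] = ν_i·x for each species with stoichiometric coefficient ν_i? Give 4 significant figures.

Q₀ = 23.36 vs Keq = 0.0625 ⇒ Q>K, reverse
Step 1:
                  E         M         D         C
  I         0.09445    0.4592     4.719   0.09663
  C          0.1582   -0.2373   -0.1582  -0.07909
  E          0.2526    0.2219     4.561   0.01754
  solve Keq expr → x = -0.07909; check Q = 0.0625

x = -0.07909 M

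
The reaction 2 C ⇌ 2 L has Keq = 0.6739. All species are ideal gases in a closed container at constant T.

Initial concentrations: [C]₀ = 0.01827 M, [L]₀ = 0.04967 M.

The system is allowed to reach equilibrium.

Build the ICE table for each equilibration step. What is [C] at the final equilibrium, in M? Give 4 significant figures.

Q₀ = 7.391 vs Keq = 0.6739 ⇒ Q>K, reverse
Step 1:
                   C          L
  Initial    0.01827    0.04967
  Change     0.01904   -0.01904
  Equil      0.03731    0.03063
  solve Keq expr → x = -0.00952; check Q = 0.6739

[C]_eq = 0.03731 M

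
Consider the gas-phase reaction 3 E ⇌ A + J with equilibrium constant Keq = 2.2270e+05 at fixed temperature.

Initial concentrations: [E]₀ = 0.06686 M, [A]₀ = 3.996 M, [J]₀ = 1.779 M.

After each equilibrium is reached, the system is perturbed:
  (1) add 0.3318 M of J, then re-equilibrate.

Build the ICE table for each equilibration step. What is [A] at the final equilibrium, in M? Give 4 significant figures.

[A]_eq = 4.007 M

Q₀ = 2.3785e+04 vs Keq = 2.2270e+05 ⇒ Q<K, forward
Step 1:
                  E         A         J
  Initial   0.06686     3.996     1.779
  Change   -0.03504   0.01168   0.01168
  Equil     0.03182     4.008     1.791
  solve Keq expr → x = 0.01168; check Q = 2.2270e+05
Then add 0.3318 M of J.
Step 2:
                  E         A         J
  Initial   0.03182     4.008     2.122
  Change    0.00185 -6.1674e-04 -6.1674e-04
  Equil     0.03367     4.007     2.122
  solve Keq expr → x = -6.1674e-04; check Q = 2.2270e+05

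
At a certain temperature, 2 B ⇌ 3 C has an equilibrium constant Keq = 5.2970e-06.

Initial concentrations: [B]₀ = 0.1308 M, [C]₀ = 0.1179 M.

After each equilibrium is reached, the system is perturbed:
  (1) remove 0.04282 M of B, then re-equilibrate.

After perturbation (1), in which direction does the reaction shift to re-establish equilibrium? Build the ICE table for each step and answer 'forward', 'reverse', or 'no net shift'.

Q₀ = 0.09579 vs Keq = 5.2970e-06 ⇒ Q>K, reverse
Step 1:
                   B          C
  I           0.1308     0.1179
  C          0.07455    -0.1118
  E           0.2054   0.006068
  solve Keq expr → x = -0.03728; check Q = 5.2970e-06
Then remove 0.04282 M of B.
Step 2:
                   B          C
  I           0.1625   0.006068
  C       5.7575e-04 -8.6362e-04
  E           0.1631   0.005204
  solve Keq expr → x = -2.8787e-04; check Q = 5.2970e-06

Direction: reverse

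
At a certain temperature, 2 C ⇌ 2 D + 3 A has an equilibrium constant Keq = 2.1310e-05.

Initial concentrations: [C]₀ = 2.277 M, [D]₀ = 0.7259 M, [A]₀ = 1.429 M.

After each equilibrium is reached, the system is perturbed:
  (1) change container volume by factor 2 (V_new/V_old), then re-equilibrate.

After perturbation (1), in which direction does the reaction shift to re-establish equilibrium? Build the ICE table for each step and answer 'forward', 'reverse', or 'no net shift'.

Direction: forward

Q₀ = 0.2966 vs Keq = 2.1310e-05 ⇒ Q>K, reverse
Step 1:
                  C         D         A
  I           2.277    0.7259     1.429
  C          0.6752   -0.6752    -1.013
  E           2.952   0.05074    0.4163
  solve Keq expr → x = -0.3376; check Q = 2.1310e-05
Then change container volume by factor 2 (V_new/V_old).
Step 2:
                  C         D         A
  I           1.476   0.02537    0.2081
  C        -0.02804   0.02804   0.04206
  E           1.448   0.05341    0.2502
  solve Keq expr → x = 0.01402; check Q = 2.1310e-05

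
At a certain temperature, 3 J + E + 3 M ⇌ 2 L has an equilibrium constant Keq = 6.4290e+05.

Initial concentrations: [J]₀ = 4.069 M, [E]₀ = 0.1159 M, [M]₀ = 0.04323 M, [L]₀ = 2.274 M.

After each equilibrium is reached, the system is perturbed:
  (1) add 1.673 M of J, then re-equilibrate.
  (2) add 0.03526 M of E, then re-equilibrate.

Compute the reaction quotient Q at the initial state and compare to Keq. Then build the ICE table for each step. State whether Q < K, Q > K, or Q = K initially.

Q₀ = 8197 vs Keq = 6.4290e+05 ⇒ Q<K, forward
Step 1:
                  J         E         M         L
  init        4.069    0.1159   0.04323     2.274
  Δ        -0.03264  -0.01088  -0.03264   0.02176
  eq          4.036     0.105   0.01059     2.296
  solve Keq expr → x = 0.01088; check Q = 6.4290e+05
Then add 1.673 M of J.
Step 2:
                  J         E         M         L
  init        5.709     0.105   0.01059     2.296
  Δ        -0.00307 -0.001023  -0.00307  0.002046
  eq          5.706     0.104  0.007519     2.298
  solve Keq expr → x = 0.001023; check Q = 6.4290e+05
Then add 0.03526 M of E.
Step 3:
                  J         E         M         L
  init        5.706    0.1393  0.007519     2.298
  Δ       -6.9172e-04 -2.3057e-04 -6.9172e-04 4.6115e-04
  eq          5.706     0.139  0.006827     2.298
  solve Keq expr → x = 2.3057e-04; check Q = 6.4290e+05

Q₀ = 8197; Q < K (proceeds forward)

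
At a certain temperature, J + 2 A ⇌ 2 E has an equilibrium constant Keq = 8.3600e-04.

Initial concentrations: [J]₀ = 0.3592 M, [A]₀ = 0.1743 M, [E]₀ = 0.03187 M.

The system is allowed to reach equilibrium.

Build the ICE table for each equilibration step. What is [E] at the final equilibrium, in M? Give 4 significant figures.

[E]_eq = 0.003579 M

Q₀ = 0.09307 vs Keq = 8.3600e-04 ⇒ Q>K, reverse
Step 1:
                    J           A           E
  I            0.3592      0.1743     0.03187
  C           0.01415     0.02829    -0.02829
  E            0.3733      0.2026    0.003579
  solve Keq expr → x = -0.01415; check Q = 8.3600e-04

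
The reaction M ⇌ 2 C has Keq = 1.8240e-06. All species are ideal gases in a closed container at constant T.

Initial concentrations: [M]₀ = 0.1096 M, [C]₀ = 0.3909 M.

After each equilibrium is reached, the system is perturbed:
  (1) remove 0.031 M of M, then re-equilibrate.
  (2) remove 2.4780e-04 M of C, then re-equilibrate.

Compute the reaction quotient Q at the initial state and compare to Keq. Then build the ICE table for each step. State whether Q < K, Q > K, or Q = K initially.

Q₀ = 1.394 vs Keq = 1.8240e-06 ⇒ Q>K, reverse
Step 1:
                   M          C
  Initial     0.1096     0.3909
  Change      0.1951    -0.3902
  Equil       0.3047 7.4547e-04
  solve Keq expr → x = -0.1951; check Q = 1.8240e-06
Then remove 0.031 M of M.
Step 2:
                   M          C
  Initial     0.2737 7.4547e-04
  Change  1.9458e-05 -3.8917e-05
  Equil       0.2737 7.0656e-04
  solve Keq expr → x = -1.9458e-05; check Q = 1.8240e-06
Then remove 2.4780e-04 M of C.
Step 3:
                   M          C
  Initial     0.2737 4.5876e-04
  Change  -1.2382e-04 2.4764e-04
  Equil       0.2736 7.0640e-04
  solve Keq expr → x = 1.2382e-04; check Q = 1.8240e-06

Q₀ = 1.394; Q > K (proceeds reverse)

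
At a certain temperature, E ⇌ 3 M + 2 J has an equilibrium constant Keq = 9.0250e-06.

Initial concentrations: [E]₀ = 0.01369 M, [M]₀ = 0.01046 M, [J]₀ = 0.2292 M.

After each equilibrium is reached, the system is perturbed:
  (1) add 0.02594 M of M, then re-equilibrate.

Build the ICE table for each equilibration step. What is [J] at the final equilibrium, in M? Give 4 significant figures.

[J]_eq = 0.2155 M

Q₀ = 4.3916e-06 vs Keq = 9.0250e-06 ⇒ Q<K, forward
Step 1:
                    E           M           J
  Initial     0.01369     0.01046      0.2292
  Change  -8.3344e-04      0.0025    0.001667
  Equil       0.01286     0.01296      0.2309
  solve Keq expr → x = 8.3344e-04; check Q = 9.0250e-06
Then add 0.02594 M of M.
Step 2:
                    E           M           J
  Initial     0.01286      0.0389      0.2309
  Change      0.00768    -0.02304    -0.01536
  Equil       0.02054     0.01586      0.2155
  solve Keq expr → x = -0.00768; check Q = 9.0250e-06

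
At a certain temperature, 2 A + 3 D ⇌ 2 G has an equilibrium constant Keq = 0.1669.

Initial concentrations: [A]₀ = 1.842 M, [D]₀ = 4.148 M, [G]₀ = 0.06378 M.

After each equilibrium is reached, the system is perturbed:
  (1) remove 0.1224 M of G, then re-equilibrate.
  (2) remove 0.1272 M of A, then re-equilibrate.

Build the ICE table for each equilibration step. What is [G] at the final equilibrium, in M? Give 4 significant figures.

[G]_eq = 1.027 M

Q₀ = 1.6799e-05 vs Keq = 0.1669 ⇒ Q<K, forward
Step 1:
                   A          D          G
  Initial      1.842      4.148    0.06378
  Change      -1.109     -1.663      1.109
  Equil        0.733      2.485      1.173
  solve Keq expr → x = 0.5545; check Q = 0.1669
Then remove 0.1224 M of G.
Step 2:
                   A          D          G
  Initial      0.733      2.485       1.05
  Change    -0.03393   -0.05089    0.03393
  Equil       0.6991      2.434      1.084
  solve Keq expr → x = 0.01696; check Q = 0.1669
Then remove 0.1272 M of A.
Step 3:
                   A          D          G
  Initial     0.5719      2.434      1.084
  Change     0.05701    0.08551   -0.05701
  Equil       0.6289      2.519      1.027
  solve Keq expr → x = -0.0285; check Q = 0.1669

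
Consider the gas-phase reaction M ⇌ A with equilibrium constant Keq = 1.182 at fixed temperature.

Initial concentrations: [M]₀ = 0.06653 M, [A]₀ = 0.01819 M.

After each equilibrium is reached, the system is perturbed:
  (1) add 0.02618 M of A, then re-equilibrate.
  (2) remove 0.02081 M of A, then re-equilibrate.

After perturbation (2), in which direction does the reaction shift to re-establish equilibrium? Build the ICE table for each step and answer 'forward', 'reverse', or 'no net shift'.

Direction: forward

Q₀ = 0.2734 vs Keq = 1.182 ⇒ Q<K, forward
Step 1:
                  M         A
  init      0.06653   0.01819
  Δ         -0.0277    0.0277
  eq        0.03883   0.04589
  solve Keq expr → x = 0.0277; check Q = 1.182
Then add 0.02618 M of A.
Step 2:
                  M         A
  init      0.03883   0.07207
  Δ           0.012    -0.012
  eq        0.05082   0.06008
  solve Keq expr → x = -0.012; check Q = 1.182
Then remove 0.02081 M of A.
Step 3:
                  M         A
  init      0.05082   0.03927
  Δ       -0.009537  0.009537
  eq        0.04129    0.0488
  solve Keq expr → x = 0.009537; check Q = 1.182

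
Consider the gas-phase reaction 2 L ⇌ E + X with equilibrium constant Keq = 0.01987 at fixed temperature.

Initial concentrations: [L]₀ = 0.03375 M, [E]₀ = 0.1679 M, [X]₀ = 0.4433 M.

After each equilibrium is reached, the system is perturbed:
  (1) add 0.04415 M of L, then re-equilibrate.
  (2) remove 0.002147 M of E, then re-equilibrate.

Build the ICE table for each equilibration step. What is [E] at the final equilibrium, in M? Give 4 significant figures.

Q₀ = 65.34 vs Keq = 0.01987 ⇒ Q>K, reverse
Step 1:
                   L          E          X
  init       0.03375     0.1679     0.4433
  Δ           0.3184    -0.1592    -0.1592
  eq          0.3522   0.008676     0.2841
  solve Keq expr → x = -0.1592; check Q = 0.01987
Then add 0.04415 M of L.
Step 2:
                   L          E          X
  init        0.3963   0.008676     0.2841
  Δ        -0.004027   0.002014   0.002014
  eq          0.3923    0.01069     0.2861
  solve Keq expr → x = 0.002014; check Q = 0.01987
Then remove 0.002147 M of E.
Step 3:
                   L          E          X
  init        0.3923   0.008543     0.2861
  Δ        -0.003751   0.001875   0.001875
  eq          0.3886    0.01042      0.288
  solve Keq expr → x = 0.001875; check Q = 0.01987

[E]_eq = 0.01042 M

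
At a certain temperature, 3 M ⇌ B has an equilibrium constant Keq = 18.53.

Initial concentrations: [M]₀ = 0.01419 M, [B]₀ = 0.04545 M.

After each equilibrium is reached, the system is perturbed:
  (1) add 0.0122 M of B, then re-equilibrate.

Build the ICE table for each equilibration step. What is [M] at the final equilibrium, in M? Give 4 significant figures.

[M]_eq = 0.111 M

Q₀ = 1.5907e+04 vs Keq = 18.53 ⇒ Q>K, reverse
Step 1:
                  M         B
  Initial   0.01419   0.04545
  Change    0.08389  -0.02796
  Equil     0.09808   0.01749
  solve Keq expr → x = -0.02796; check Q = 18.53
Then add 0.0122 M of B.
Step 2:
                  M         B
  Initial   0.09808   0.02969
  Change    0.01295 -0.004318
  Equil       0.111   0.02537
  solve Keq expr → x = -0.004318; check Q = 18.53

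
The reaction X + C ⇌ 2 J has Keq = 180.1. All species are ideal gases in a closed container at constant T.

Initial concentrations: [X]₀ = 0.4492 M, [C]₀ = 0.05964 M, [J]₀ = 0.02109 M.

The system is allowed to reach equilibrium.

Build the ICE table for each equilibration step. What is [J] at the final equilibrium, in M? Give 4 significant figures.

Q₀ = 0.0166 vs Keq = 180.1 ⇒ Q<K, forward
Step 1:
                  X         C         J
  init       0.4492   0.05964   0.02109
  Δ        -0.05936  -0.05936    0.1187
  eq         0.3898 2.7842e-04    0.1398
  solve Keq expr → x = 0.05936; check Q = 180.1

[J]_eq = 0.1398 M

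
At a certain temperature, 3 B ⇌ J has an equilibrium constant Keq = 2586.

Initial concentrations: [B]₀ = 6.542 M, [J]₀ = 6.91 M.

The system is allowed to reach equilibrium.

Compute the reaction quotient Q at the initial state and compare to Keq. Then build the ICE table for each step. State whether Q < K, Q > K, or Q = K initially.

Q₀ = 0.02468; Q < K (proceeds forward)

Q₀ = 0.02468 vs Keq = 2586 ⇒ Q<K, forward
Step 1:
                    B           J
  init          6.542        6.91
  Δ             -6.39        2.13
  eq           0.1518        9.04
  solve Keq expr → x = 2.13; check Q = 2586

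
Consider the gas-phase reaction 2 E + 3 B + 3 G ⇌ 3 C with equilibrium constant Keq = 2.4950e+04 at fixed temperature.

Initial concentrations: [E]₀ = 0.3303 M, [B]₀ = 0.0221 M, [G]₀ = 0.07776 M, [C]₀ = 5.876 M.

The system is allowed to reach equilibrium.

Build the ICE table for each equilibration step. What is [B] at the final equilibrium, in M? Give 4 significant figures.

Q₀ = 3.6642e+11 vs Keq = 2.4950e+04 ⇒ Q>K, reverse
Step 1:
                   E          B          G          C
  Initial     0.3303     0.0221    0.07776      5.876
  Change      0.3019     0.4528     0.4528    -0.4528
  Equil       0.6322     0.4749     0.5306      5.423
  solve Keq expr → x = -0.1509; check Q = 2.4950e+04

[B]_eq = 0.4749 M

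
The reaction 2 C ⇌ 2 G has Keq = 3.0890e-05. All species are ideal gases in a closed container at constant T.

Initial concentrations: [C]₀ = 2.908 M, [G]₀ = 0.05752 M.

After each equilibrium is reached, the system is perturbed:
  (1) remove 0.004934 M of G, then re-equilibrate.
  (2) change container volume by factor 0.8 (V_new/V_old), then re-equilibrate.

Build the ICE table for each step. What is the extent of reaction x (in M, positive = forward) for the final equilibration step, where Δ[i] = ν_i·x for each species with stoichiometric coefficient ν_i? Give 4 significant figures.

x = 0 M

Q₀ = 3.9125e-04 vs Keq = 3.0890e-05 ⇒ Q>K, reverse
Step 1:
                  C         G
  I           2.908   0.05752
  C         0.04113  -0.04113
  E           2.949   0.01639
  solve Keq expr → x = -0.02056; check Q = 3.0890e-05
Then remove 0.004934 M of G.
Step 2:
                  C         G
  I           2.949   0.01146
  C       -0.004907  0.004907
  E           2.944   0.01636
  solve Keq expr → x = 0.002453; check Q = 3.0890e-05
Then change container volume by factor 0.8 (V_new/V_old).
Step 3:
                  C         G
  I            3.68   0.02045
  C               0         0
  E            3.68   0.02045
  solve Keq expr → x = 0; check Q = 3.0890e-05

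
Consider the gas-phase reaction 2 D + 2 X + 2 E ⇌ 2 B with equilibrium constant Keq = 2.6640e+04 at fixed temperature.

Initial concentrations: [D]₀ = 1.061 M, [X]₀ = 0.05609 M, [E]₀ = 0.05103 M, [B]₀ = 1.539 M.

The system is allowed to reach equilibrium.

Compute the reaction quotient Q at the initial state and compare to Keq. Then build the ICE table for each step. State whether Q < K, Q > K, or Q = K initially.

Q₀ = 2.5682e+05 vs Keq = 2.6640e+04 ⇒ Q>K, reverse
Step 1:
                    D           X           E           B
  Initial       1.061     0.05609     0.05103       1.539
  Change      0.03795     0.03795     0.03795    -0.03795
  Equil         1.099     0.09404     0.08898       1.501
  solve Keq expr → x = -0.01898; check Q = 2.6640e+04

Q₀ = 2.5682e+05; Q > K (proceeds reverse)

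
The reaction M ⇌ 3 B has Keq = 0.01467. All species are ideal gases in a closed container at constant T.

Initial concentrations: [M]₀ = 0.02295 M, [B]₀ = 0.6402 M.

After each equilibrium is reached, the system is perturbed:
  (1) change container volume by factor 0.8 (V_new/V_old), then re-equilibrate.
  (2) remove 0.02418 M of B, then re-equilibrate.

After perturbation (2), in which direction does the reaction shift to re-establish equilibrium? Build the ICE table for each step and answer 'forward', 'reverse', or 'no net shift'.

Direction: forward

Q₀ = 11.43 vs Keq = 0.01467 ⇒ Q>K, reverse
Step 1:
                  M         B
  init      0.02295    0.6402
  Δ          0.1665   -0.4996
  eq         0.1895    0.1406
  solve Keq expr → x = -0.1665; check Q = 0.01467
Then change container volume by factor 0.8 (V_new/V_old).
Step 2:
                  M         B
  init       0.2369    0.1758
  Δ        0.007566   -0.0227
  eq         0.2444    0.1531
  solve Keq expr → x = -0.007566; check Q = 0.01467
Then remove 0.02418 M of B.
Step 3:
                  M         B
  init       0.2444    0.1289
  Δ       -0.007531   0.02259
  eq         0.2369    0.1515
  solve Keq expr → x = 0.007531; check Q = 0.01467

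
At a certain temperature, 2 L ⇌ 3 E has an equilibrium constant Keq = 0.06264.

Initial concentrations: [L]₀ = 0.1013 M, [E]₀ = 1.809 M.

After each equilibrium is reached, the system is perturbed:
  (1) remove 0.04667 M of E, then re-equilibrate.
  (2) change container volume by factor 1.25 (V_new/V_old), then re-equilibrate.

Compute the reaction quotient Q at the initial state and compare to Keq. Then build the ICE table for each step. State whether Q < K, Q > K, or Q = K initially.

Q₀ = 576.9 vs Keq = 0.06264 ⇒ Q>K, reverse
Step 1:
                  L         E
  I          0.1013     1.809
  C          0.9349    -1.402
  E           1.036    0.4067
  solve Keq expr → x = -0.4674; check Q = 0.06264
Then remove 0.04667 M of E.
Step 2:
                  L         E
  I           1.036      0.36
  C        -0.02648   0.03971
  E            1.01    0.3997
  solve Keq expr → x = 0.01324; check Q = 0.06264
Then change container volume by factor 1.25 (V_new/V_old).
Step 3:
                  L         E
  I          0.8078    0.3198
  C        -0.01383   0.02075
  E          0.7939    0.3405
  solve Keq expr → x = 0.006916; check Q = 0.06264

Q₀ = 576.9; Q > K (proceeds reverse)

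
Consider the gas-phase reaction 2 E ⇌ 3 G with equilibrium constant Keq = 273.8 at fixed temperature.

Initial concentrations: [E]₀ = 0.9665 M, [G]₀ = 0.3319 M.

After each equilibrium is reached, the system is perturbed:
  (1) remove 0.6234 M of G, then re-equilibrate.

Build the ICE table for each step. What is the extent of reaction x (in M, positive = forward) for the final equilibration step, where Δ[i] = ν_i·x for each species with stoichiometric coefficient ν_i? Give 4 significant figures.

Q₀ = 0.03914 vs Keq = 273.8 ⇒ Q<K, forward
Step 1:
                  E         G
  init       0.9665    0.3319
  Δ         -0.8444     1.267
  eq         0.1221     1.598
  solve Keq expr → x = 0.4222; check Q = 273.8
Then remove 0.6234 M of G.
Step 2:
                  E         G
  init       0.1221    0.9751
  Δ        -0.05623   0.08435
  eq         0.0659     1.059
  solve Keq expr → x = 0.02812; check Q = 273.8

x = 0.02812 M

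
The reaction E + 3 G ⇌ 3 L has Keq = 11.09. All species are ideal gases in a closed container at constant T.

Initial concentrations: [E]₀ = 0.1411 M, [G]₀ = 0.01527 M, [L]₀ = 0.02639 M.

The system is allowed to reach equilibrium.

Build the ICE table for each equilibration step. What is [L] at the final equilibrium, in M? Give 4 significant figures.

Q₀ = 36.58 vs Keq = 11.09 ⇒ Q>K, reverse
Step 1:
                   E          G          L
  init        0.1411    0.01527    0.02639
  Δ         0.001325   0.003976  -0.003976
  eq          0.1424    0.01925    0.02241
  solve Keq expr → x = -0.001325; check Q = 11.09

[L]_eq = 0.02241 M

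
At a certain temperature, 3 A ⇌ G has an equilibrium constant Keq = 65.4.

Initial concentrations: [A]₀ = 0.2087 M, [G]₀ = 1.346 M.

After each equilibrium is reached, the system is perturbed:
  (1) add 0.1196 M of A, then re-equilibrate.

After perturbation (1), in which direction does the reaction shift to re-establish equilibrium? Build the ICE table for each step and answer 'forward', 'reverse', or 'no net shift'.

Q₀ = 148.1 vs Keq = 65.4 ⇒ Q>K, reverse
Step 1:
                   A          G
  Initial     0.2087      1.346
  Change     0.06389    -0.0213
  Equil       0.2726      1.325
  solve Keq expr → x = -0.0213; check Q = 65.4
Then add 0.1196 M of A.
Step 2:
                   A          G
  Initial     0.3922      1.325
  Change      -0.117    0.03898
  Equil       0.2752      1.364
  solve Keq expr → x = 0.03898; check Q = 65.4

Direction: forward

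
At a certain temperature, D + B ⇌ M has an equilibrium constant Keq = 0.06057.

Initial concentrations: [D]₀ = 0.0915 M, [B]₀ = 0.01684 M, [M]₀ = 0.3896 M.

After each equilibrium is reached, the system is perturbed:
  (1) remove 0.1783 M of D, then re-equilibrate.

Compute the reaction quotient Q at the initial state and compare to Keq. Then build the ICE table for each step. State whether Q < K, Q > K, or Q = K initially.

Q₀ = 252.8 vs Keq = 0.06057 ⇒ Q>K, reverse
Step 1:
                   D          B          M
  init        0.0915    0.01684     0.3896
  Δ           0.3784     0.3784    -0.3784
  eq          0.4699     0.3952    0.01125
  solve Keq expr → x = -0.3784; check Q = 0.06057
Then remove 0.1783 M of D.
Step 2:
                   D          B          M
  init        0.2916     0.3952    0.01125
  Δ         0.004097   0.004097  -0.004097
  eq          0.2956     0.3993    0.00715
  solve Keq expr → x = -0.004097; check Q = 0.06057

Q₀ = 252.8; Q > K (proceeds reverse)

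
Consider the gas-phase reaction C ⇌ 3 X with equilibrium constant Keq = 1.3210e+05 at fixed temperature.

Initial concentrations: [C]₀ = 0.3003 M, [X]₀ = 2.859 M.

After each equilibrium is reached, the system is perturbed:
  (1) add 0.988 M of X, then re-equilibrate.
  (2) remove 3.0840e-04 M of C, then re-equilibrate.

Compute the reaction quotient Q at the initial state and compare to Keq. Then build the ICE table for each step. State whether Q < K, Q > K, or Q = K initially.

Q₀ = 77.82; Q < K (proceeds forward)

Q₀ = 77.82 vs Keq = 1.3210e+05 ⇒ Q<K, forward
Step 1:
                  C         X
  I          0.3003     2.859
  C         -0.2999    0.8997
  E       4.0198e-04     3.759
  solve Keq expr → x = 0.2999; check Q = 1.3210e+05
Then add 0.988 M of X.
Step 2:
                  C         X
  I       4.0198e-04     4.747
  C       4.0699e-04 -0.001221
  E       8.0898e-04     4.745
  solve Keq expr → x = -4.0699e-04; check Q = 1.3210e+05
Then remove 3.0840e-04 M of C.
Step 3:
                  C         X
  I       5.0058e-04     4.745
  C       3.0793e-04 -9.2378e-04
  E       8.0850e-04     4.745
  solve Keq expr → x = -3.0793e-04; check Q = 1.3210e+05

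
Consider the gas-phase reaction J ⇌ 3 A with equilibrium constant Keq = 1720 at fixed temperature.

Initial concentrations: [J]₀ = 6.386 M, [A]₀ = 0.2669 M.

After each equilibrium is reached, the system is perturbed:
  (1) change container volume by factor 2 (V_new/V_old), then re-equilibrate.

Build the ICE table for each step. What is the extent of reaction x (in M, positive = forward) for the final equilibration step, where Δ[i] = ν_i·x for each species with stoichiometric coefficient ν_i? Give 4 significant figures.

Q₀ = 0.002977 vs Keq = 1720 ⇒ Q<K, forward
Step 1:
                   J          A
  init         6.386     0.2669
  Δ           -4.682      14.04
  eq           1.704      14.31
  solve Keq expr → x = 4.682; check Q = 1720
Then change container volume by factor 2 (V_new/V_old).
Step 2:
                   J          A
  init        0.8522      7.156
  Δ          -0.4821      1.446
  eq          0.3701      8.602
  solve Keq expr → x = 0.4821; check Q = 1720

x = 0.4821 M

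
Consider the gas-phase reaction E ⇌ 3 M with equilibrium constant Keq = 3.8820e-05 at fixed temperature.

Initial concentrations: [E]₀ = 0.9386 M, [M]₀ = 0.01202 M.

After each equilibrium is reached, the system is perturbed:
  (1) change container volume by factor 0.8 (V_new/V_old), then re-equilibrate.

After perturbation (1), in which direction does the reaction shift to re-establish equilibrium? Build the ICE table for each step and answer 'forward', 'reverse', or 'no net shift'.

Direction: reverse

Q₀ = 1.8503e-06 vs Keq = 3.8820e-05 ⇒ Q<K, forward
Step 1:
                   E          M
  init        0.9386    0.01202
  Δ        -0.007016    0.02105
  eq          0.9316    0.03307
  solve Keq expr → x = 0.007016; check Q = 3.8820e-05
Then change container volume by factor 0.8 (V_new/V_old).
Step 2:
                   E          M
  init         1.164    0.04134
  Δ         0.001898  -0.005694
  eq           1.166    0.03564
  solve Keq expr → x = -0.001898; check Q = 3.8820e-05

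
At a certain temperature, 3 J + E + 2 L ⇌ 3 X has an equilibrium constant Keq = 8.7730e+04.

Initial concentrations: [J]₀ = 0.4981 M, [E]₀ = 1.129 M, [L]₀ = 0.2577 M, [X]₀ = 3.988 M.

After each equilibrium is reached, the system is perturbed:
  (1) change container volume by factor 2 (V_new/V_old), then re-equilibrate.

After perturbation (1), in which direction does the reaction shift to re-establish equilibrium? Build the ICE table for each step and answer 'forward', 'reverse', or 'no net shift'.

Q₀ = 6845 vs Keq = 8.7730e+04 ⇒ Q<K, forward
Step 1:
                   J          E          L          X
  I           0.4981      1.129     0.2577      3.988
  C          -0.1681   -0.05602     -0.112     0.1681
  E             0.33      1.073     0.1457      4.156
  solve Keq expr → x = 0.05602; check Q = 8.7730e+04
Then change container volume by factor 2 (V_new/V_old).
Step 2:
                   J          E          L          X
  I            0.165     0.5365    0.07283      2.078
  C          0.06554    0.02185     0.0437   -0.06554
  E           0.2306     0.5583     0.1165      2.012
  solve Keq expr → x = -0.02185; check Q = 8.7730e+04

Direction: reverse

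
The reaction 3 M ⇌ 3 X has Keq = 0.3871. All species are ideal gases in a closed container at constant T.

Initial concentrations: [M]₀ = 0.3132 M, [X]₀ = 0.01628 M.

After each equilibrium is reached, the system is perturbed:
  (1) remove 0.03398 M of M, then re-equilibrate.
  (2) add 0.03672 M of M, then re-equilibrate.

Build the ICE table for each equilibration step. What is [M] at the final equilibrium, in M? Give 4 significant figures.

Q₀ = 1.4044e-04 vs Keq = 0.3871 ⇒ Q<K, forward
Step 1:
                    M           X
  Initial      0.3132     0.01628
  Change      -0.1226      0.1226
  Equil        0.1906      0.1389
  solve Keq expr → x = 0.04087; check Q = 0.3871
Then remove 0.03398 M of M.
Step 2:
                    M           X
  Initial      0.1566      0.1389
  Change      0.01432    -0.01432
  Equil        0.1709      0.1246
  solve Keq expr → x = -0.004775; check Q = 0.3871
Then add 0.03672 M of M.
Step 3:
                    M           X
  Initial      0.2076      0.1246
  Change     -0.01548     0.01548
  Equil        0.1922      0.1401
  solve Keq expr → x = 0.00516; check Q = 0.3871

[M]_eq = 0.1922 M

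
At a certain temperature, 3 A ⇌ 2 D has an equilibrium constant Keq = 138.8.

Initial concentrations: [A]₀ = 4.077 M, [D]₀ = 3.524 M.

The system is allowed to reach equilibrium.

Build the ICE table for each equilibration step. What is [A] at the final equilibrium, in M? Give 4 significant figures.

[A]_eq = 0.6253 M

Q₀ = 0.1833 vs Keq = 138.8 ⇒ Q<K, forward
Step 1:
                   A          D
  init         4.077      3.524
  Δ           -3.452      2.301
  eq          0.6253      5.825
  solve Keq expr → x = 1.151; check Q = 138.8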